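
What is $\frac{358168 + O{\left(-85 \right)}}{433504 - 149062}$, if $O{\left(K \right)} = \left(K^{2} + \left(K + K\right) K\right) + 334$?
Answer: $\frac{380177}{284442} \approx 1.3366$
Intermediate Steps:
$O{\left(K \right)} = 334 + 3 K^{2}$ ($O{\left(K \right)} = \left(K^{2} + 2 K K\right) + 334 = \left(K^{2} + 2 K^{2}\right) + 334 = 3 K^{2} + 334 = 334 + 3 K^{2}$)
$\frac{358168 + O{\left(-85 \right)}}{433504 - 149062} = \frac{358168 + \left(334 + 3 \left(-85\right)^{2}\right)}{433504 - 149062} = \frac{358168 + \left(334 + 3 \cdot 7225\right)}{284442} = \left(358168 + \left(334 + 21675\right)\right) \frac{1}{284442} = \left(358168 + 22009\right) \frac{1}{284442} = 380177 \cdot \frac{1}{284442} = \frac{380177}{284442}$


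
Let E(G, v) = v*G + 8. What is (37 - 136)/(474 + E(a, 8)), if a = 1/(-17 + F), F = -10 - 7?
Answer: -187/910 ≈ -0.20549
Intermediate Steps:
F = -17
a = -1/34 (a = 1/(-17 - 17) = 1/(-34) = -1/34 ≈ -0.029412)
E(G, v) = 8 + G*v (E(G, v) = G*v + 8 = 8 + G*v)
(37 - 136)/(474 + E(a, 8)) = (37 - 136)/(474 + (8 - 1/34*8)) = -99/(474 + (8 - 4/17)) = -99/(474 + 132/17) = -99/8190/17 = -99*17/8190 = -187/910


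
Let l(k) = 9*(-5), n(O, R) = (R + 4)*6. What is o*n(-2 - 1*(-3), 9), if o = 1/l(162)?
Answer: -26/15 ≈ -1.7333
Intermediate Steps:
n(O, R) = 24 + 6*R (n(O, R) = (4 + R)*6 = 24 + 6*R)
l(k) = -45
o = -1/45 (o = 1/(-45) = -1/45 ≈ -0.022222)
o*n(-2 - 1*(-3), 9) = -(24 + 6*9)/45 = -(24 + 54)/45 = -1/45*78 = -26/15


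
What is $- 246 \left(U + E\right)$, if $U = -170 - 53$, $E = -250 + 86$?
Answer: $95202$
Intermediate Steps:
$E = -164$
$U = -223$
$- 246 \left(U + E\right) = - 246 \left(-223 - 164\right) = \left(-246\right) \left(-387\right) = 95202$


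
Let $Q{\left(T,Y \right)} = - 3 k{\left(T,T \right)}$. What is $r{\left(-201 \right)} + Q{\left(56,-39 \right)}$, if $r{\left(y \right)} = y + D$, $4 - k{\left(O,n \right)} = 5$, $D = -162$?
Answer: $-360$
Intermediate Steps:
$k{\left(O,n \right)} = -1$ ($k{\left(O,n \right)} = 4 - 5 = -1$)
$Q{\left(T,Y \right)} = 3$ ($Q{\left(T,Y \right)} = \left(-3\right) \left(-1\right) = 3$)
$r{\left(y \right)} = -162 + y$ ($r{\left(y \right)} = y - 162 = -162 + y$)
$r{\left(-201 \right)} + Q{\left(56,-39 \right)} = \left(-162 - 201\right) + 3 = -363 + 3 = -360$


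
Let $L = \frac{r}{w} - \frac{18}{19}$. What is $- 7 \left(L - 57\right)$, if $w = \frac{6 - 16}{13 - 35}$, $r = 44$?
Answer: $- \frac{25837}{95} \approx -271.97$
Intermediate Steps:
$w = \frac{5}{11}$ ($w = - \frac{10}{-22} = \left(-10\right) \left(- \frac{1}{22}\right) = \frac{5}{11} \approx 0.45455$)
$L = \frac{9106}{95}$ ($L = \frac{44}{\frac{5}{11}} - \frac{18}{19} = 44 \cdot \frac{11}{5} - \frac{18}{19} = \frac{484}{5} - \frac{18}{19} = \frac{9106}{95} \approx 95.853$)
$- 7 \left(L - 57\right) = - 7 \left(\frac{9106}{95} - 57\right) = \left(-7\right) \frac{3691}{95} = - \frac{25837}{95}$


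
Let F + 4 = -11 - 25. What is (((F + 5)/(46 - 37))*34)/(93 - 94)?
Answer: 1190/9 ≈ 132.22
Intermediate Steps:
F = -40 (F = -4 + (-11 - 25) = -4 - 36 = -40)
(((F + 5)/(46 - 37))*34)/(93 - 94) = (((-40 + 5)/(46 - 37))*34)/(93 - 94) = (-35/9*34)/(-1) = (-35*1/9*34)*(-1) = -35/9*34*(-1) = -1190/9*(-1) = 1190/9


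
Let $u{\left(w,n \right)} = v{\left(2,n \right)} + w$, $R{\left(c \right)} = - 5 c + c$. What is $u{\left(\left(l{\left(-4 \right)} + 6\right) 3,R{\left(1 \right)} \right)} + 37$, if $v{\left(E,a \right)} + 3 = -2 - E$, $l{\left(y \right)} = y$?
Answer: $36$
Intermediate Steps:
$v{\left(E,a \right)} = -5 - E$ ($v{\left(E,a \right)} = -3 - \left(2 + E\right) = -5 - E$)
$R{\left(c \right)} = - 4 c$
$u{\left(w,n \right)} = -7 + w$ ($u{\left(w,n \right)} = \left(-5 - 2\right) + w = -7 + w$)
$u{\left(\left(l{\left(-4 \right)} + 6\right) 3,R{\left(1 \right)} \right)} + 37 = \left(-7 + \left(-4 + 6\right) 3\right) + 37 = \left(-7 + 2 \cdot 3\right) + 37 = \left(-7 + 6\right) + 37 = -1 + 37 = 36$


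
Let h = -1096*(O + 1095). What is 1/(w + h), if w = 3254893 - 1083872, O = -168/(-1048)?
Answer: 131/127165015 ≈ 1.0302e-6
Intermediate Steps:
O = 21/131 (O = -168*(-1/1048) = 21/131 ≈ 0.16031)
w = 2171021
h = -157238736/131 (h = -1096*(21/131 + 1095) = -1096*143466/131 = -157238736/131 ≈ -1.2003e+6)
1/(w + h) = 1/(2171021 - 157238736/131) = 1/(127165015/131) = 131/127165015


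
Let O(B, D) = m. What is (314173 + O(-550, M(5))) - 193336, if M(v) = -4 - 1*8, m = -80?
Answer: 120757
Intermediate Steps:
M(v) = -12 (M(v) = -4 - 8 = -12)
O(B, D) = -80
(314173 + O(-550, M(5))) - 193336 = (314173 - 80) - 193336 = 314093 - 193336 = 120757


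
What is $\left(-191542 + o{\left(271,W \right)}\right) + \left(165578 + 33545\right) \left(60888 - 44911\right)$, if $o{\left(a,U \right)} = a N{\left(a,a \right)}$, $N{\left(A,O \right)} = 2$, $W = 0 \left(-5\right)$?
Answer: $3181197171$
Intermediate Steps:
$W = 0$
$o{\left(a,U \right)} = 2 a$ ($o{\left(a,U \right)} = a 2 = 2 a$)
$\left(-191542 + o{\left(271,W \right)}\right) + \left(165578 + 33545\right) \left(60888 - 44911\right) = \left(-191542 + 2 \cdot 271\right) + \left(165578 + 33545\right) \left(60888 - 44911\right) = \left(-191542 + 542\right) + 199123 \cdot 15977 = -191000 + 3181388171 = 3181197171$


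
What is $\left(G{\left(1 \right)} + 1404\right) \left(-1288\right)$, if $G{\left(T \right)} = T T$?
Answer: $-1809640$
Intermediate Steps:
$G{\left(T \right)} = T^{2}$
$\left(G{\left(1 \right)} + 1404\right) \left(-1288\right) = \left(1^{2} + 1404\right) \left(-1288\right) = \left(1 + 1404\right) \left(-1288\right) = 1405 \left(-1288\right) = -1809640$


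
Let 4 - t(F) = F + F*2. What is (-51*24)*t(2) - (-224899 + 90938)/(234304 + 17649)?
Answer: 616914905/251953 ≈ 2448.5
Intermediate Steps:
t(F) = 4 - 3*F (t(F) = 4 - (F + F*2) = 4 - (F + 2*F) = 4 - 3*F)
(-51*24)*t(2) - (-224899 + 90938)/(234304 + 17649) = (-51*24)*(4 - 3*2) - (-224899 + 90938)/(234304 + 17649) = -1224*(4 - 6) - (-133961)/251953 = -1224*(-2) - (-133961)/251953 = 2448 - 1*(-133961/251953) = 2448 + 133961/251953 = 616914905/251953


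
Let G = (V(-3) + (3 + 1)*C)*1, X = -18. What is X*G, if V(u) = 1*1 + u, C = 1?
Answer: -36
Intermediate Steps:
V(u) = 1 + u
G = 2 (G = ((1 - 3) + (3 + 1)*1)*1 = (-2 + 4*1)*1 = (-2 + 4)*1 = 2*1 = 2)
X*G = -18*2 = -36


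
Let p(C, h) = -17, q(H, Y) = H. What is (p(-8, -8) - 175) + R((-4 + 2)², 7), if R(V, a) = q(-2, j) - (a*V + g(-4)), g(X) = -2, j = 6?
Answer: -220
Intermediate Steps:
R(V, a) = -V*a (R(V, a) = -2 - (a*V - 2) = -2 - (V*a - 2) = -2 - (-2 + V*a) = -2 + (2 - V*a) = -V*a)
(p(-8, -8) - 175) + R((-4 + 2)², 7) = (-17 - 175) - 1*(-4 + 2)²*7 = -192 - 1*(-2)²*7 = -192 - 1*4*7 = -192 - 28 = -220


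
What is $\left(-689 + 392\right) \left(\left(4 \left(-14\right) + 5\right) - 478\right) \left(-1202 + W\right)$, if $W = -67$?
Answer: $-199376397$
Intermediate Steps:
$\left(-689 + 392\right) \left(\left(4 \left(-14\right) + 5\right) - 478\right) \left(-1202 + W\right) = \left(-689 + 392\right) \left(\left(4 \left(-14\right) + 5\right) - 478\right) \left(-1202 - 67\right) = - 297 \left(\left(-56 + 5\right) - 478\right) \left(-1269\right) = - 297 \left(-51 - 478\right) \left(-1269\right) = \left(-297\right) \left(-529\right) \left(-1269\right) = 157113 \left(-1269\right) = -199376397$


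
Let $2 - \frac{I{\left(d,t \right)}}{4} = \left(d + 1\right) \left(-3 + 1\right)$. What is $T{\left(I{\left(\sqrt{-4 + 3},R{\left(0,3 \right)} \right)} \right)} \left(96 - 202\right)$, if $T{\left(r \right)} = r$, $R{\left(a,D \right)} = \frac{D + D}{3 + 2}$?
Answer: $-1696 - 848 i \approx -1696.0 - 848.0 i$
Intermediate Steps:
$R{\left(a,D \right)} = \frac{2 D}{5}$
$I{\left(d,t \right)} = 16 + 8 d$ ($I{\left(d,t \right)} = 8 - 4 \left(d + 1\right) \left(-3 + 1\right) = 8 - 4 \left(1 + d\right) \left(-2\right) = 8 - 4 \left(-2 - 2 d\right) = 8 + \left(8 + 8 d\right) = 16 + 8 d$)
$T{\left(I{\left(\sqrt{-4 + 3},R{\left(0,3 \right)} \right)} \right)} \left(96 - 202\right) = \left(16 + 8 \sqrt{-4 + 3}\right) \left(96 - 202\right) = \left(16 + 8 \sqrt{-1}\right) \left(-106\right) = \left(16 + 8 i\right) \left(-106\right) = -1696 - 848 i$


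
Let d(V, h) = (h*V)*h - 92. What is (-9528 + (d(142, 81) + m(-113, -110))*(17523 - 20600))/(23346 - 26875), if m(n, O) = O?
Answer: 2866111948/3529 ≈ 8.1216e+5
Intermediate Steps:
d(V, h) = -92 + V*h² (d(V, h) = (V*h)*h - 92 = V*h² - 92 = -92 + V*h²)
(-9528 + (d(142, 81) + m(-113, -110))*(17523 - 20600))/(23346 - 26875) = (-9528 + ((-92 + 142*81²) - 110)*(17523 - 20600))/(23346 - 26875) = (-9528 + ((-92 + 142*6561) - 110)*(-3077))/(-3529) = (-9528 + ((-92 + 931662) - 110)*(-3077))*(-1/3529) = (-9528 + (931570 - 110)*(-3077))*(-1/3529) = (-9528 + 931460*(-3077))*(-1/3529) = (-9528 - 2866102420)*(-1/3529) = -2866111948*(-1/3529) = 2866111948/3529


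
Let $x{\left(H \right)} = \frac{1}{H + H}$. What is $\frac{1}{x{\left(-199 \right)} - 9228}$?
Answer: $- \frac{398}{3672745} \approx -0.00010837$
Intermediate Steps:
$x{\left(H \right)} = \frac{1}{2 H}$
$\frac{1}{x{\left(-199 \right)} - 9228} = \frac{1}{\frac{1}{2 \left(-199\right)} - 9228} = \frac{1}{\frac{1}{2} \left(- \frac{1}{199}\right) - 9228} = \frac{1}{- \frac{1}{398} - 9228} = \frac{1}{- \frac{3672745}{398}} = - \frac{398}{3672745}$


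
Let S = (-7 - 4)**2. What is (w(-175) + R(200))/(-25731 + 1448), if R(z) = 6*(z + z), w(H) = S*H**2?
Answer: -3708025/24283 ≈ -152.70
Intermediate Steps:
S = 121 (S = (-11)**2 = 121)
w(H) = 121*H**2
R(z) = 12*z (R(z) = 6*(2*z) = 12*z)
(w(-175) + R(200))/(-25731 + 1448) = (121*(-175)**2 + 12*200)/(-25731 + 1448) = (121*30625 + 2400)/(-24283) = (3705625 + 2400)*(-1/24283) = 3708025*(-1/24283) = -3708025/24283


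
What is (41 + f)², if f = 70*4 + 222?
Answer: 294849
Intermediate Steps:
f = 502 (f = 280 + 222 = 502)
(41 + f)² = (41 + 502)² = 543² = 294849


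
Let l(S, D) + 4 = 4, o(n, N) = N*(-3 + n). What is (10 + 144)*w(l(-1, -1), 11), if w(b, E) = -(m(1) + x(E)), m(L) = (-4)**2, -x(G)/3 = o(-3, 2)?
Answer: -8008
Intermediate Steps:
l(S, D) = 0 (l(S, D) = -4 + 4 = 0)
x(G) = 36 (x(G) = -6*(-3 - 3) = -6*(-6) = -3*(-12) = 36)
m(L) = 16
w(b, E) = -52 (w(b, E) = -(16 + 36) = -1*52 = -52)
(10 + 144)*w(l(-1, -1), 11) = (10 + 144)*(-52) = 154*(-52) = -8008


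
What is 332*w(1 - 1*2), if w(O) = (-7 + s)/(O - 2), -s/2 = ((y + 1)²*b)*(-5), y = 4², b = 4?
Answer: -1278532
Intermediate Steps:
y = 16
s = 11560 (s = -2*(16 + 1)²*4*(-5) = -2*17²*4*(-5) = -2*289*4*(-5) = -2312*(-5) = -2*(-5780) = 11560)
w(O) = 11553/(-2 + O) (w(O) = (-7 + 11560)/(O - 2) = 11553/(-2 + O))
332*w(1 - 1*2) = 332*(11553/(-2 + (1 - 1*2))) = 332*(11553/(-2 + (1 - 2))) = 332*(11553/(-2 - 1)) = 332*(11553/(-3)) = 332*(11553*(-⅓)) = 332*(-3851) = -1278532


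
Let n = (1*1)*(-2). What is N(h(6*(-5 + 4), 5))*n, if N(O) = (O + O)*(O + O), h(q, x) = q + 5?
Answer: -8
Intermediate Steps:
h(q, x) = 5 + q
N(O) = 4*O² (N(O) = (2*O)*(2*O) = 4*O²)
n = -2 (n = 1*(-2) = -2)
N(h(6*(-5 + 4), 5))*n = (4*(5 + 6*(-5 + 4))²)*(-2) = (4*(5 + 6*(-1))²)*(-2) = (4*(5 - 6)²)*(-2) = (4*(-1)²)*(-2) = (4*1)*(-2) = 4*(-2) = -8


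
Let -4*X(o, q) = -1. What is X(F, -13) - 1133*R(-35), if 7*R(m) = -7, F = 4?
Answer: 4533/4 ≈ 1133.3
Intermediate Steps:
X(o, q) = 1/4 (X(o, q) = -1/4*(-1) = 1/4)
R(m) = -1 (R(m) = (1/7)*(-7) = -1)
X(F, -13) - 1133*R(-35) = 1/4 - 1133*(-1) = 1/4 + 1133 = 4533/4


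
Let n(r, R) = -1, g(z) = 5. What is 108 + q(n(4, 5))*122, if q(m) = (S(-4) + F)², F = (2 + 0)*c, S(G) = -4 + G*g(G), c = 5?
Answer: 24020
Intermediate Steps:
S(G) = -4 + 5*G (S(G) = -4 + G*5 = -4 + 5*G)
F = 10 (F = (2 + 0)*5 = 2*5 = 10)
q(m) = 196 (q(m) = ((-4 + 5*(-4)) + 10)² = ((-4 - 20) + 10)² = (-24 + 10)² = (-14)² = 196)
108 + q(n(4, 5))*122 = 108 + 196*122 = 108 + 23912 = 24020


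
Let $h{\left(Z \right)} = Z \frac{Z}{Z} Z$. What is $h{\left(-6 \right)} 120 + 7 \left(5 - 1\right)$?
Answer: $4348$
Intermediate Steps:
$h{\left(Z \right)} = Z^{2}$ ($h{\left(Z \right)} = Z 1 Z = Z Z = Z^{2}$)
$h{\left(-6 \right)} 120 + 7 \left(5 - 1\right) = \left(-6\right)^{2} \cdot 120 + 7 \left(5 - 1\right) = 36 \cdot 120 + 7 \cdot 4 = 4320 + 28 = 4348$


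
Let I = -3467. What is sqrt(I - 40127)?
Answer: I*sqrt(43594) ≈ 208.79*I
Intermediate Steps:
sqrt(I - 40127) = sqrt(-3467 - 40127) = sqrt(-43594) = I*sqrt(43594)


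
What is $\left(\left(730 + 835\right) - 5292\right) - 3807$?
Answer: $-7534$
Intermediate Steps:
$\left(\left(730 + 835\right) - 5292\right) - 3807 = \left(1565 - 5292\right) - 3807 = -3727 - 3807 = -7534$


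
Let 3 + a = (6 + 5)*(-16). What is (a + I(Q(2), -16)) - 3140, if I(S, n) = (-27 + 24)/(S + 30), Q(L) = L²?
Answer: -112849/34 ≈ -3319.1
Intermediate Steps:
a = -179 (a = -3 + (6 + 5)*(-16) = -3 + 11*(-16) = -3 - 176 = -179)
I(S, n) = -3/(30 + S)
(a + I(Q(2), -16)) - 3140 = (-179 - 3/(30 + 2²)) - 3140 = (-179 - 3/(30 + 4)) - 3140 = (-179 - 3/34) - 3140 = -6089/34 - 3140 = -112849/34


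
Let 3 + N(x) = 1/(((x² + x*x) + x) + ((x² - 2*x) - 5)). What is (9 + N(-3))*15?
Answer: 453/5 ≈ 90.600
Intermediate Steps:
N(x) = -3 + 1/(-5 - x + 3*x²) (N(x) = -3 + 1/(((x² + x*x) + x) + ((x² - 2*x) - 5)) = -3 + 1/(((x² + x²) + x) + (-5 + x² - 2*x)) = -3 + 1/((2*x² + x) + (-5 + x² - 2*x)) = -3 + 1/((x + 2*x²) + (-5 + x² - 2*x)) = -3 + 1/(-5 - x + 3*x²))
(9 + N(-3))*15 = (9 + (-16 - 3*(-3) + 9*(-3)²)/(5 - 3 - 3*(-3)²))*15 = (9 + (-16 + 9 + 9*9)/(5 - 3 - 3*9))*15 = (9 + (-16 + 9 + 81)/(5 - 3 - 27))*15 = (9 + 74/(-25))*15 = (9 - 1/25*74)*15 = (9 - 74/25)*15 = (151/25)*15 = 453/5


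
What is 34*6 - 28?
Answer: 176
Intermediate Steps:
34*6 - 28 = 204 - 28 = 176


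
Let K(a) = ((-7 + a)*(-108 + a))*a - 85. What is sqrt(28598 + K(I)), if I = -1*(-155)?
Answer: sqrt(1106693) ≈ 1052.0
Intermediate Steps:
I = 155
K(a) = -85 + a*(-108 + a)*(-7 + a) (K(a) = ((-108 + a)*(-7 + a))*a - 85 = a*(-108 + a)*(-7 + a) - 85 = -85 + a*(-108 + a)*(-7 + a))
sqrt(28598 + K(I)) = sqrt(28598 + (-85 + 155**3 - 115*155**2 + 756*155)) = sqrt(28598 + (-85 + 3723875 - 115*24025 + 117180)) = sqrt(28598 + (-85 + 3723875 - 2762875 + 117180)) = sqrt(28598 + 1078095) = sqrt(1106693)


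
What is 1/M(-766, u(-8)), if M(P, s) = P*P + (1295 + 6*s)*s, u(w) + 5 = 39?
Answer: 1/637722 ≈ 1.5681e-6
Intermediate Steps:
u(w) = 34 (u(w) = -5 + 39 = 34)
M(P, s) = P² + s*(1295 + 6*s)
1/M(-766, u(-8)) = 1/((-766)² + 6*34² + 1295*34) = 1/(586756 + 6*1156 + 44030) = 1/(586756 + 6936 + 44030) = 1/637722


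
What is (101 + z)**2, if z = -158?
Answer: 3249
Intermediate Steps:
(101 + z)**2 = (101 - 158)**2 = (-57)**2 = 3249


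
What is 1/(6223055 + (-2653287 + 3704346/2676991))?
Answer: 2676991/9556240512434 ≈ 2.8013e-7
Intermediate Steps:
1/(6223055 + (-2653287 + 3704346/2676991)) = 1/(6223055 - 7102821715071/2676991) = 1/(9556240512434/2676991) = 2676991/9556240512434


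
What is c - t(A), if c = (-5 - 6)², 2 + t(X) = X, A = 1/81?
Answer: 9962/81 ≈ 122.99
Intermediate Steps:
A = 1/81 ≈ 0.012346
t(X) = -2 + X
c = 121 (c = (-11)² = 121)
c - t(A) = 121 - (-2 + 1/81) = 121 - 1*(-161/81) = 121 + 161/81 = 9962/81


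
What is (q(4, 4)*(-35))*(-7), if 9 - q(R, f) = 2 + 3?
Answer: 980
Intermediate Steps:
q(R, f) = 4 (q(R, f) = 9 - (2 + 3) = 9 - 1*5 = 9 - 5 = 4)
(q(4, 4)*(-35))*(-7) = (4*(-35))*(-7) = -140*(-7) = 980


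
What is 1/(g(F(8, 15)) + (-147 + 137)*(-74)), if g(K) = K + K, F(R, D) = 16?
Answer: 1/772 ≈ 0.0012953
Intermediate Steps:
g(K) = 2*K
1/(g(F(8, 15)) + (-147 + 137)*(-74)) = 1/(2*16 + (-147 + 137)*(-74)) = 1/(32 - 10*(-74)) = 1/(32 + 740) = 1/772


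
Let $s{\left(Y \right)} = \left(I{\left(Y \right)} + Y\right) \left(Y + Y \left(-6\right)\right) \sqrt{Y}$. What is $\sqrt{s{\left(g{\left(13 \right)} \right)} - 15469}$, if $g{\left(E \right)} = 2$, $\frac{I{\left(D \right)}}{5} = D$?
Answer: $\sqrt{-15469 - 120 \sqrt{2}} \approx 125.05 i$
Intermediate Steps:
$I{\left(D \right)} = 5 D$
$s{\left(Y \right)} = - 30 Y^{\frac{5}{2}}$ ($s{\left(Y \right)} = \left(5 Y + Y\right) \left(Y + Y \left(-6\right)\right) \sqrt{Y} = 6 Y \left(Y - 6 Y\right) \sqrt{Y} = 6 Y \left(- 5 Y\right) \sqrt{Y} = - 30 Y^{2} \sqrt{Y} = - 30 Y^{\frac{5}{2}}$)
$\sqrt{s{\left(g{\left(13 \right)} \right)} - 15469} = \sqrt{- 30 \cdot 2^{\frac{5}{2}} - 15469} = \sqrt{- 30 \cdot 4 \sqrt{2} - 15469} = \sqrt{- 120 \sqrt{2} - 15469} = \sqrt{-15469 - 120 \sqrt{2}}$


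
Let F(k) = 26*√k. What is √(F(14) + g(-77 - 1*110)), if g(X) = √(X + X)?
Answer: √(26*√14 + I*√374) ≈ 9.9113 + 0.9756*I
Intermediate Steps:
g(X) = √2*√X (g(X) = √(2*X) = √2*√X)
√(F(14) + g(-77 - 1*110)) = √(26*√14 + √2*√(-77 - 1*110)) = √(26*√14 + √2*√(-77 - 110)) = √(26*√14 + √2*√(-187)) = √(26*√14 + √2*(I*√187)) = √(26*√14 + I*√374)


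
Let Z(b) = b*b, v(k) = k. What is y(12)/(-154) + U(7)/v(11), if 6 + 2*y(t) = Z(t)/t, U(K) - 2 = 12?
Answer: 193/154 ≈ 1.2532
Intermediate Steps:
Z(b) = b**2
U(K) = 14 (U(K) = 2 + 12 = 14)
y(t) = -3 + t/2 (y(t) = -3 + (t**2/t)/2 = -3 + t/2)
y(12)/(-154) + U(7)/v(11) = (-3 + (1/2)*12)/(-154) + 14/11 = (-3 + 6)*(-1/154) + 14*(1/11) = 3*(-1/154) + 14/11 = -3/154 + 14/11 = 193/154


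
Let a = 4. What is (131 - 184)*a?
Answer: -212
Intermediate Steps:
(131 - 184)*a = (131 - 184)*4 = -53*4 = -212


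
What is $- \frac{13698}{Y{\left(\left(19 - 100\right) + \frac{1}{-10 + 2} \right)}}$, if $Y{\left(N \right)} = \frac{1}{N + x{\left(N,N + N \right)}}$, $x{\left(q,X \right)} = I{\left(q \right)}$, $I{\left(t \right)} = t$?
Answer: $\frac{4445001}{2} \approx 2.2225 \cdot 10^{6}$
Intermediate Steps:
$x{\left(q,X \right)} = q$
$Y{\left(N \right)} = \frac{1}{2 N}$ ($Y{\left(N \right)} = \frac{1}{N + N} = \frac{1}{2 N}$)
$- \frac{13698}{Y{\left(\left(19 - 100\right) + \frac{1}{-10 + 2} \right)}} = - \frac{13698}{\frac{1}{2} \frac{1}{\left(19 - 100\right) + \frac{1}{-10 + 2}}} = - \frac{13698}{\frac{1}{2} \frac{1}{-81 + \frac{1}{-8}}} = - \frac{13698}{\frac{1}{2} \frac{1}{-81 - \frac{1}{8}}} = - \frac{13698}{\frac{1}{2} \frac{1}{- \frac{649}{8}}} = - \frac{13698}{\frac{1}{2} \left(- \frac{8}{649}\right)} = - \frac{13698}{- \frac{4}{649}} = \left(-13698\right) \left(- \frac{649}{4}\right) = \frac{4445001}{2}$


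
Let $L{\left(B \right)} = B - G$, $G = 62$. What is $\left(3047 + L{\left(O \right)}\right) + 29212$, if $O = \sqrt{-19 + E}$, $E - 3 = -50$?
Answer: $32197 + i \sqrt{66} \approx 32197.0 + 8.124 i$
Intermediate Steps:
$E = -47$ ($E = 3 - 50 = -47$)
$O = i \sqrt{66}$ ($O = \sqrt{-19 - 47} = \sqrt{-66} = i \sqrt{66} \approx 8.124 i$)
$L{\left(B \right)} = -62 + B$ ($L{\left(B \right)} = B - 62 = -62 + B$)
$\left(3047 + L{\left(O \right)}\right) + 29212 = \left(3047 - \left(62 - i \sqrt{66}\right)\right) + 29212 = \left(2985 + i \sqrt{66}\right) + 29212 = 32197 + i \sqrt{66}$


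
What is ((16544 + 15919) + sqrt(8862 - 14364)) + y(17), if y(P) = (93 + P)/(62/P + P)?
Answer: 11396383/351 + I*sqrt(5502) ≈ 32468.0 + 74.175*I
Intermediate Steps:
y(P) = (93 + P)/(P + 62/P)
((16544 + 15919) + sqrt(8862 - 14364)) + y(17) = ((16544 + 15919) + sqrt(8862 - 14364)) + 17*(93 + 17)/(62 + 17**2) = (32463 + sqrt(-5502)) + 17*110/(62 + 289) = (32463 + I*sqrt(5502)) + 17*110/351 = (32463 + I*sqrt(5502)) + 17*(1/351)*110 = (32463 + I*sqrt(5502)) + 1870/351 = 11396383/351 + I*sqrt(5502)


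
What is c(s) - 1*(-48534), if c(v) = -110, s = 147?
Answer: 48424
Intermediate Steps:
c(s) - 1*(-48534) = -110 - 1*(-48534) = -110 + 48534 = 48424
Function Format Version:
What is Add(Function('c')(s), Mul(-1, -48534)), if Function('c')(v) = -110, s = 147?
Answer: 48424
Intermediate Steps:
Add(Function('c')(s), Mul(-1, -48534)) = Add(-110, Mul(-1, -48534)) = Add(-110, 48534) = 48424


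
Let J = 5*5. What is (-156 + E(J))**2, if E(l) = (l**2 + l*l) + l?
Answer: 1252161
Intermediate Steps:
J = 25
E(l) = l + 2*l**2 (E(l) = (l**2 + l**2) + l = 2*l**2 + l = l + 2*l**2)
(-156 + E(J))**2 = (-156 + 25*(1 + 2*25))**2 = (-156 + 25*(1 + 50))**2 = (-156 + 25*51)**2 = (-156 + 1275)**2 = 1119**2 = 1252161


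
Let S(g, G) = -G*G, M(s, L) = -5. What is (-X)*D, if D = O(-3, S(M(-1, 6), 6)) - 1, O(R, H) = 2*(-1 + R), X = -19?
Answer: -171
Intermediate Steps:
S(g, G) = -G²
O(R, H) = -2 + 2*R
D = -9 (D = (-2 + 2*(-3)) - 1 = (-2 - 6) - 1 = -8 - 1 = -9)
(-X)*D = -1*(-19)*(-9) = 19*(-9) = -171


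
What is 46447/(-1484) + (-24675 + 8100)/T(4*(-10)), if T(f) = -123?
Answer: 6294773/60844 ≈ 103.46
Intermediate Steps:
46447/(-1484) + (-24675 + 8100)/T(4*(-10)) = 46447/(-1484) + (-24675 + 8100)/(-123) = 46447*(-1/1484) - 16575*(-1/123) = -46447/1484 + 5525/41 = 6294773/60844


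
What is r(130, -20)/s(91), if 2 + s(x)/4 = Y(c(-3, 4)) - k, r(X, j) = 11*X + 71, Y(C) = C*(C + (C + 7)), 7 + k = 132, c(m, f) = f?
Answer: -1501/268 ≈ -5.6007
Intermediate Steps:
k = 125 (k = -7 + 132 = 125)
Y(C) = C*(7 + 2*C) (Y(C) = C*(C + (7 + C)) = C*(7 + 2*C))
r(X, j) = 71 + 11*X
s(x) = -268 (s(x) = -8 + 4*(4*(7 + 2*4) - 1*125) = -8 + 4*(4*(7 + 8) - 125) = -8 + 4*(4*15 - 125) = -8 + 4*(60 - 125) = -8 + 4*(-65) = -8 - 260 = -268)
r(130, -20)/s(91) = (71 + 11*130)/(-268) = (71 + 1430)*(-1/268) = 1501*(-1/268) = -1501/268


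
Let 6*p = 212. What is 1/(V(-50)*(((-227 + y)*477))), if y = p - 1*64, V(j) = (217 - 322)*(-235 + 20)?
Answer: -1/2753088975 ≈ -3.6323e-10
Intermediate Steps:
p = 106/3 (p = (⅙)*212 = 106/3 ≈ 35.333)
V(j) = 22575 (V(j) = -105*(-215) = 22575)
y = -86/3 (y = 106/3 - 1*64 = 106/3 - 64 = -86/3 ≈ -28.667)
1/(V(-50)*(((-227 + y)*477))) = 1/(22575*(((-227 - 86/3)*477))) = 1/(22575*((-767/3*477))) = (1/22575)/(-121953) = (1/22575)*(-1/121953) = -1/2753088975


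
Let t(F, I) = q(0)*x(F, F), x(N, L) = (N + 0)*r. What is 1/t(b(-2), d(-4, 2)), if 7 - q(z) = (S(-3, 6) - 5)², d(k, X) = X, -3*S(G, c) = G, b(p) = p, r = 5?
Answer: 1/90 ≈ 0.011111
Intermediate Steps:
S(G, c) = -G/3
q(z) = -9 (q(z) = 7 - (-⅓*(-3) - 5)² = 7 - (1 - 5)² = 7 - 1*(-4)² = 7 - 1*16 = 7 - 16 = -9)
x(N, L) = 5*N (x(N, L) = (N + 0)*5 = N*5 = 5*N)
t(F, I) = -45*F
1/t(b(-2), d(-4, 2)) = 1/(-45*(-2)) = 1/90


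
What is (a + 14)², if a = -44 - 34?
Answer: 4096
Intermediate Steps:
a = -78
(a + 14)² = (-78 + 14)² = (-64)² = 4096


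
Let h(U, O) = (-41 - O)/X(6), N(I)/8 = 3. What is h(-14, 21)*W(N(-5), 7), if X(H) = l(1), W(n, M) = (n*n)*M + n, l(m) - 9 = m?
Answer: -125736/5 ≈ -25147.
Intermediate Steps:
l(m) = 9 + m
N(I) = 24 (N(I) = 8*3 = 24)
W(n, M) = n + M*n² (W(n, M) = n²*M + n = M*n² + n = n + M*n²)
X(H) = 10 (X(H) = 9 + 1 = 10)
h(U, O) = -41/10 - O/10 (h(U, O) = (-41 - O)/10 = (-41 - O)*(⅒) = -41/10 - O/10)
h(-14, 21)*W(N(-5), 7) = (-41/10 - ⅒*21)*(24*(1 + 7*24)) = (-41/10 - 21/10)*(24*(1 + 168)) = -744*169/5 = -31/5*4056 = -125736/5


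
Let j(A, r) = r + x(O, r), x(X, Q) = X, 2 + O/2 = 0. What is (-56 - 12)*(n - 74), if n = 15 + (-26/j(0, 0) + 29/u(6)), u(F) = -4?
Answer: 4063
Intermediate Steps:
O = -4 (O = -4 + 2*0 = -4 + 0 = -4)
j(A, r) = -4 + r (j(A, r) = r - 4 = -4 + r)
n = 57/4 (n = 15 + (-26/(-4 + 0) + 29/(-4)) = 15 + (-26/(-4) + 29*(-¼)) = 15 + (-26*(-¼) - 29/4) = 15 + (13/2 - 29/4) = 15 - ¾ = 57/4 ≈ 14.250)
(-56 - 12)*(n - 74) = (-56 - 12)*(57/4 - 74) = -68*(-239/4) = 4063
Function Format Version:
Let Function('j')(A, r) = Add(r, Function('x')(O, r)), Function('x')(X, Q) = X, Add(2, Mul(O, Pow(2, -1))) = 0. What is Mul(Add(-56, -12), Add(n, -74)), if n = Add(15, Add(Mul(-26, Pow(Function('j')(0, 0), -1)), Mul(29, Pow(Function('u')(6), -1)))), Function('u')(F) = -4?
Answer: 4063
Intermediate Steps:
O = -4 (O = Add(-4, Mul(2, 0)) = Add(-4, 0) = -4)
Function('j')(A, r) = Add(-4, r) (Function('j')(A, r) = Add(r, -4) = Add(-4, r))
n = Rational(57, 4) (n = Add(15, Add(Mul(-26, Pow(Add(-4, 0), -1)), Mul(29, Pow(-4, -1)))) = Add(15, Add(Mul(-26, Pow(-4, -1)), Mul(29, Rational(-1, 4)))) = Add(15, Add(Mul(-26, Rational(-1, 4)), Rational(-29, 4))) = Add(15, Add(Rational(13, 2), Rational(-29, 4))) = Add(15, Rational(-3, 4)) = Rational(57, 4) ≈ 14.250)
Mul(Add(-56, -12), Add(n, -74)) = Mul(Add(-56, -12), Add(Rational(57, 4), -74)) = Mul(-68, Rational(-239, 4)) = 4063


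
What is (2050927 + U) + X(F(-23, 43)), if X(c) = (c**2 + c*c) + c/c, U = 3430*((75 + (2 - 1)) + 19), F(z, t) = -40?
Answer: 2379978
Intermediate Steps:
U = 325850 (U = 3430*((75 + 1) + 19) = 3430*(76 + 19) = 3430*95 = 325850)
X(c) = 1 + 2*c**2 (X(c) = (c**2 + c**2) + 1 = 2*c**2 + 1 = 1 + 2*c**2)
(2050927 + U) + X(F(-23, 43)) = (2050927 + 325850) + (1 + 2*(-40)**2) = 2376777 + (1 + 2*1600) = 2376777 + (1 + 3200) = 2376777 + 3201 = 2379978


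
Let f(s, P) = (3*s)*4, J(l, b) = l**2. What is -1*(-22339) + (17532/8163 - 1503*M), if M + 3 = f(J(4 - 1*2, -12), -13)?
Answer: -41081524/907 ≈ -45294.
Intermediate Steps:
f(s, P) = 12*s
M = 45 (M = -3 + 12*(4 - 1*2)**2 = -3 + 12*(4 - 2)**2 = -3 + 12*2**2 = -3 + 12*4 = -3 + 48 = 45)
-1*(-22339) + (17532/8163 - 1503*M) = -1*(-22339) + (17532/8163 - 1503/(1/45)) = 22339 + (17532*(1/8163) - 1503/1/45) = 22339 + (1948/907 - 1503*45) = 22339 + (1948/907 - 67635) = 22339 - 61342997/907 = -41081524/907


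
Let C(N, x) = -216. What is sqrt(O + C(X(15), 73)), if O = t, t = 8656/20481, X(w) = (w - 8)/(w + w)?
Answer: 2*I*sqrt(22607132610)/20481 ≈ 14.683*I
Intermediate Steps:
X(w) = (-8 + w)/(2*w) (X(w) = (-8 + w)/((2*w)) = (-8 + w)*(1/(2*w)) = (-8 + w)/(2*w))
t = 8656/20481 (t = 8656*(1/20481) = 8656/20481 ≈ 0.42264)
O = 8656/20481 ≈ 0.42264
sqrt(O + C(X(15), 73)) = sqrt(8656/20481 - 216) = sqrt(-4415240/20481) = 2*I*sqrt(22607132610)/20481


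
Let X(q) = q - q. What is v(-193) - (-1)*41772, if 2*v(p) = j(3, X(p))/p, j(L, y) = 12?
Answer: 8061990/193 ≈ 41772.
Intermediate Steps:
X(q) = 0
v(p) = 6/p (v(p) = (12/p)/2 = 6/p)
v(-193) - (-1)*41772 = 6/(-193) - (-1)*41772 = 6*(-1/193) - 1*(-41772) = -6/193 + 41772 = 8061990/193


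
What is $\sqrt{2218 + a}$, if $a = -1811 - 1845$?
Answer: $i \sqrt{1438} \approx 37.921 i$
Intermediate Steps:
$a = -3656$
$\sqrt{2218 + a} = \sqrt{2218 - 3656} = \sqrt{-1438} = i \sqrt{1438}$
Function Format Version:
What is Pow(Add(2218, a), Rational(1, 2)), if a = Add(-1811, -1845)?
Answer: Mul(I, Pow(1438, Rational(1, 2))) ≈ Mul(37.921, I)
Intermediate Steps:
a = -3656
Pow(Add(2218, a), Rational(1, 2)) = Pow(Add(2218, -3656), Rational(1, 2)) = Pow(-1438, Rational(1, 2)) = Mul(I, Pow(1438, Rational(1, 2)))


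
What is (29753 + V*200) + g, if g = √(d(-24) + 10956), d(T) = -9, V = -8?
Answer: 28153 + √10947 ≈ 28258.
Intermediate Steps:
g = √10947 (g = √(-9 + 10956) = √10947 ≈ 104.63)
(29753 + V*200) + g = (29753 - 8*200) + √10947 = (29753 - 1600) + √10947 = 28153 + √10947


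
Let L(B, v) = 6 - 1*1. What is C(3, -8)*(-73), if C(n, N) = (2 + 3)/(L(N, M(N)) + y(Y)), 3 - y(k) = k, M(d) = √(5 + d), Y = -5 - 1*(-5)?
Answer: -365/8 ≈ -45.625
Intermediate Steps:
Y = 0 (Y = -5 + 5 = 0)
L(B, v) = 5 (L(B, v) = 6 - 1 = 5)
y(k) = 3 - k
C(n, N) = 5/8 (C(n, N) = (2 + 3)/(5 + (3 - 1*0)) = 5/(5 + (3 + 0)) = 5/(5 + 3) = 5/8)
C(3, -8)*(-73) = (5/8)*(-73) = -365/8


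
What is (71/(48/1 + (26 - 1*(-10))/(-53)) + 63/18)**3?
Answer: 1972406856421/15775480512 ≈ 125.03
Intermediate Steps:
(71/(48/1 + (26 - 1*(-10))/(-53)) + 63/18)**3 = (71/(48*1 + (26 + 10)*(-1/53)) + 63*(1/18))**3 = (71/(48 + 36*(-1/53)) + 7/2)**3 = (71/(48 - 36/53) + 7/2)**3 = (71/(2508/53) + 7/2)**3 = (71*(53/2508) + 7/2)**3 = (3763/2508 + 7/2)**3 = (12541/2508)**3 = 1972406856421/15775480512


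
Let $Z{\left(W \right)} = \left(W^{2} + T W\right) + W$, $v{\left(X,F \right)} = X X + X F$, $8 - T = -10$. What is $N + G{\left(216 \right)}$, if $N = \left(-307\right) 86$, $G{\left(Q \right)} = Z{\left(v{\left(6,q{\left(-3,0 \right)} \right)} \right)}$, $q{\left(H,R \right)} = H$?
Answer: $-25736$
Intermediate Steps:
$T = 18$ ($T = 8 - -10 = 8 + 10 = 18$)
$v{\left(X,F \right)} = X^{2} + F X$
$Z{\left(W \right)} = W^{2} + 19 W$ ($Z{\left(W \right)} = \left(W^{2} + 18 W\right) + W = W^{2} + 19 W$)
$G{\left(Q \right)} = 666$ ($G{\left(Q \right)} = 6 \left(-3 + 6\right) \left(19 + 6 \left(-3 + 6\right)\right) = 6 \cdot 3 \left(19 + 6 \cdot 3\right) = 18 \left(19 + 18\right) = 18 \cdot 37 = 666$)
$N = -26402$
$N + G{\left(216 \right)} = -26402 + 666 = -25736$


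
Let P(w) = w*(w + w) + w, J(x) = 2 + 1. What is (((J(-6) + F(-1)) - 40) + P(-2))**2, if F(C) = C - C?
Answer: 961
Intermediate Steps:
J(x) = 3
F(C) = 0
P(w) = w + 2*w**2 (P(w) = w*(2*w) + w = 2*w**2 + w = w + 2*w**2)
(((J(-6) + F(-1)) - 40) + P(-2))**2 = (((3 + 0) - 40) - 2*(1 + 2*(-2)))**2 = ((3 - 40) - 2*(1 - 4))**2 = (-37 - 2*(-3))**2 = (-37 + 6)**2 = (-31)**2 = 961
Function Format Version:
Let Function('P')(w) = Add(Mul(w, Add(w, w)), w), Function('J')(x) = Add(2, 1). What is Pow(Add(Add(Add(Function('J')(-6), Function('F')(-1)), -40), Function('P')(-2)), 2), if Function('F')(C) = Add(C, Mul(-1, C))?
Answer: 961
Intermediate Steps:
Function('J')(x) = 3
Function('F')(C) = 0
Function('P')(w) = Add(w, Mul(2, Pow(w, 2))) (Function('P')(w) = Add(Mul(w, Mul(2, w)), w) = Add(Mul(2, Pow(w, 2)), w) = Add(w, Mul(2, Pow(w, 2))))
Pow(Add(Add(Add(Function('J')(-6), Function('F')(-1)), -40), Function('P')(-2)), 2) = Pow(Add(Add(Add(3, 0), -40), Mul(-2, Add(1, Mul(2, -2)))), 2) = Pow(Add(Add(3, -40), Mul(-2, Add(1, -4))), 2) = Pow(Add(-37, Mul(-2, -3)), 2) = Pow(Add(-37, 6), 2) = Pow(-31, 2) = 961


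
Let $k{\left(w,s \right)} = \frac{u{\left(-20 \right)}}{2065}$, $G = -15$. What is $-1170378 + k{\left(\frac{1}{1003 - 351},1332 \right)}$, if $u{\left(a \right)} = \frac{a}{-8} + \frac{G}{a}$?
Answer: $- \frac{9667322267}{8260} \approx -1.1704 \cdot 10^{6}$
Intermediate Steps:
$u{\left(a \right)} = - \frac{15}{a} - \frac{a}{8}$ ($u{\left(a \right)} = \frac{a}{-8} - \frac{15}{a} = a \left(- \frac{1}{8}\right) - \frac{15}{a} = - \frac{a}{8} - \frac{15}{a} = - \frac{15}{a} - \frac{a}{8}$)
$k{\left(w,s \right)} = \frac{13}{8260}$ ($k{\left(w,s \right)} = \frac{- \frac{15}{-20} - - \frac{5}{2}}{2065} = \left(\left(-15\right) \left(- \frac{1}{20}\right) + \frac{5}{2}\right) \frac{1}{2065} = \left(\frac{3}{4} + \frac{5}{2}\right) \frac{1}{2065} = \frac{13}{4} \cdot \frac{1}{2065} = \frac{13}{8260}$)
$-1170378 + k{\left(\frac{1}{1003 - 351},1332 \right)} = -1170378 + \frac{13}{8260} = - \frac{9667322267}{8260}$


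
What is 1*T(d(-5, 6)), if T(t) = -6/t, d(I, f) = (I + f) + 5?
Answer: -1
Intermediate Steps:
d(I, f) = 5 + I + f
1*T(d(-5, 6)) = 1*(-6/(5 - 5 + 6)) = 1*(-6/6) = 1*(-6*⅙) = 1*(-1) = -1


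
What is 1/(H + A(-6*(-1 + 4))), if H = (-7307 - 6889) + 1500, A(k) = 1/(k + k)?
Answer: -36/457057 ≈ -7.8765e-5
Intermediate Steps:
A(k) = 1/(2*k)
H = -12696 (H = -14196 + 1500 = -12696)
1/(H + A(-6*(-1 + 4))) = 1/(-12696 + 1/(2*((-6*(-1 + 4))))) = 1/(-12696 + 1/(2*((-6*3)))) = 1/(-12696 + (1/2)/(-18)) = 1/(-12696 + (1/2)*(-1/18)) = 1/(-12696 - 1/36) = 1/(-457057/36) = -36/457057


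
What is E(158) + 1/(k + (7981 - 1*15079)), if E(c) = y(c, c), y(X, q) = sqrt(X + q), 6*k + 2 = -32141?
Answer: -6/74731 + 2*sqrt(79) ≈ 17.776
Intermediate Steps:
k = -32143/6 (k = -1/3 + (1/6)*(-32141) = -1/3 - 32141/6 = -32143/6 ≈ -5357.2)
E(c) = sqrt(2)*sqrt(c) (E(c) = sqrt(c + c) = sqrt(2*c) = sqrt(2)*sqrt(c))
E(158) + 1/(k + (7981 - 1*15079)) = sqrt(2)*sqrt(158) + 1/(-32143/6 + (7981 - 1*15079)) = 2*sqrt(79) + 1/(-32143/6 + (7981 - 15079)) = 2*sqrt(79) + 1/(-32143/6 - 7098) = 2*sqrt(79) + 1/(-74731/6) = 2*sqrt(79) - 6/74731 = -6/74731 + 2*sqrt(79)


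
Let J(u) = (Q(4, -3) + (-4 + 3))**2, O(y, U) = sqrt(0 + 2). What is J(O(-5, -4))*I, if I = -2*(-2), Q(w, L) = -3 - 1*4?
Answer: 256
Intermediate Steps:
Q(w, L) = -7 (Q(w, L) = -3 - 4 = -7)
O(y, U) = sqrt(2)
J(u) = 64 (J(u) = (-7 + (-4 + 3))**2 = (-7 - 1)**2 = (-8)**2 = 64)
I = 4
J(O(-5, -4))*I = 64*4 = 256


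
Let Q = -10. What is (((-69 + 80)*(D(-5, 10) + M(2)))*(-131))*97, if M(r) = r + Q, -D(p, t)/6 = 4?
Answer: 4472864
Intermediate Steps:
D(p, t) = -24 (D(p, t) = -6*4 = -24)
M(r) = -10 + r (M(r) = r - 10 = -10 + r)
(((-69 + 80)*(D(-5, 10) + M(2)))*(-131))*97 = (((-69 + 80)*(-24 + (-10 + 2)))*(-131))*97 = ((11*(-24 - 8))*(-131))*97 = ((11*(-32))*(-131))*97 = -352*(-131)*97 = 46112*97 = 4472864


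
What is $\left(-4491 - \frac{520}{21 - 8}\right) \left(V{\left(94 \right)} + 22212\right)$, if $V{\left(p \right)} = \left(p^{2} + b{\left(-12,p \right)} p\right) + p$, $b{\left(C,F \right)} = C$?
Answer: $-135993434$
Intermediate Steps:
$V{\left(p \right)} = p^{2} - 11 p$ ($V{\left(p \right)} = \left(p^{2} - 12 p\right) + p = p^{2} - 11 p$)
$\left(-4491 - \frac{520}{21 - 8}\right) \left(V{\left(94 \right)} + 22212\right) = \left(-4491 - \frac{520}{21 - 8}\right) \left(94 \left(-11 + 94\right) + 22212\right) = \left(-4491 - \frac{520}{13}\right) \left(94 \cdot 83 + 22212\right) = \left(-4491 - 40\right) \left(7802 + 22212\right) = \left(-4491 - 40\right) 30014 = \left(-4531\right) 30014 = -135993434$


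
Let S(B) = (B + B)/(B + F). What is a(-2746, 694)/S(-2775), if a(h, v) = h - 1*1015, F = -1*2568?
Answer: -6698341/1850 ≈ -3620.7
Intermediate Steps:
F = -2568
a(h, v) = -1015 + h (a(h, v) = h - 1015 = -1015 + h)
S(B) = 2*B/(-2568 + B) (S(B) = (B + B)/(B - 2568) = (2*B)/(-2568 + B) = 2*B/(-2568 + B))
a(-2746, 694)/S(-2775) = (-1015 - 2746)/((2*(-2775)/(-2568 - 2775))) = -3761/(2*(-2775)/(-5343)) = -3761/(2*(-2775)*(-1/5343)) = -3761/1850/1781 = -3761*1781/1850 = -6698341/1850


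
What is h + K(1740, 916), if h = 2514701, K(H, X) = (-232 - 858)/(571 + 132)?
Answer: 1767833713/703 ≈ 2.5147e+6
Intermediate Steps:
K(H, X) = -1090/703
h + K(1740, 916) = 2514701 - 1090/703 = 1767833713/703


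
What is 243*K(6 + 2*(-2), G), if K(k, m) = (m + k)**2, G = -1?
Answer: 243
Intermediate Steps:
K(k, m) = (k + m)**2
243*K(6 + 2*(-2), G) = 243*((6 + 2*(-2)) - 1)**2 = 243*((6 - 4) - 1)**2 = 243*(2 - 1)**2 = 243*1**2 = 243*1 = 243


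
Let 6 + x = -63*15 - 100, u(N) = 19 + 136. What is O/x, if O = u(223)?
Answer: -155/1051 ≈ -0.14748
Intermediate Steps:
u(N) = 155
O = 155
x = -1051 (x = -6 + (-63*15 - 100) = -6 + (-945 - 100) = -6 - 1045 = -1051)
O/x = 155/(-1051) = 155*(-1/1051) = -155/1051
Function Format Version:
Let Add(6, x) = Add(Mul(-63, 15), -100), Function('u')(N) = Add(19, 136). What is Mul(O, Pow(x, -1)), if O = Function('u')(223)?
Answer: Rational(-155, 1051) ≈ -0.14748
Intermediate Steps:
Function('u')(N) = 155
O = 155
x = -1051 (x = Add(-6, Add(Mul(-63, 15), -100)) = Add(-6, Add(-945, -100)) = Add(-6, -1045) = -1051)
Mul(O, Pow(x, -1)) = Mul(155, Pow(-1051, -1)) = Mul(155, Rational(-1, 1051)) = Rational(-155, 1051)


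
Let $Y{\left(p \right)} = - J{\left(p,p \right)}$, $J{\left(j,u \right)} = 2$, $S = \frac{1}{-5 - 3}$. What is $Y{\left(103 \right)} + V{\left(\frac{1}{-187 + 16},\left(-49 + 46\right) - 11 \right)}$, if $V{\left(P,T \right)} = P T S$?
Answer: $- \frac{1375}{684} \approx -2.0102$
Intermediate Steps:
$S = - \frac{1}{8}$ ($S = \frac{1}{-8} = - \frac{1}{8} \approx -0.125$)
$Y{\left(p \right)} = -2$ ($Y{\left(p \right)} = \left(-1\right) 2 = -2$)
$V{\left(P,T \right)} = - \frac{P T}{8}$ ($V{\left(P,T \right)} = P T \left(- \frac{1}{8}\right) = - \frac{P T}{8}$)
$Y{\left(103 \right)} + V{\left(\frac{1}{-187 + 16},\left(-49 + 46\right) - 11 \right)} = -2 - \frac{\left(-49 + 46\right) - 11}{8 \left(-187 + 16\right)} = -2 - \frac{-3 - 11}{8 \left(-171\right)} = -2 - \left(- \frac{1}{1368}\right) \left(-14\right) = -2 - \frac{7}{684} = - \frac{1375}{684}$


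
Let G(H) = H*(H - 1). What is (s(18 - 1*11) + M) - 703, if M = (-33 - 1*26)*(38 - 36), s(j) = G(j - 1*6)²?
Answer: -821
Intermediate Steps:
G(H) = H*(-1 + H)
s(j) = (-7 + j)²*(-6 + j)² (s(j) = ((j - 1*6)*(-1 + (j - 1*6)))² = ((j - 6)*(-1 + (j - 6)))² = ((-6 + j)*(-1 + (-6 + j)))² = ((-6 + j)*(-7 + j))² = ((-7 + j)*(-6 + j))² = (-7 + j)²*(-6 + j)²)
M = -118 (M = (-33 - 26)*2 = -59*2 = -118)
(s(18 - 1*11) + M) - 703 = ((-7 + (18 - 1*11))²*(-6 + (18 - 1*11))² - 118) - 703 = ((-7 + (18 - 11))²*(-6 + (18 - 11))² - 118) - 703 = ((-7 + 7)²*(-6 + 7)² - 118) - 703 = (0²*1² - 118) - 703 = (0*1 - 118) - 703 = (0 - 118) - 703 = -118 - 703 = -821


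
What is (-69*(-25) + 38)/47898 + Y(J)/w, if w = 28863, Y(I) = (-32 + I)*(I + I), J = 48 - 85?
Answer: 10942691/51202962 ≈ 0.21371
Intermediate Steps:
J = -37
Y(I) = 2*I*(-32 + I) (Y(I) = (-32 + I)*(2*I) = 2*I*(-32 + I))
(-69*(-25) + 38)/47898 + Y(J)/w = (-69*(-25) + 38)/47898 + (2*(-37)*(-32 - 37))/28863 = (1725 + 38)*(1/47898) + (2*(-37)*(-69))*(1/28863) = 1763*(1/47898) + 5106*(1/28863) = 1763/47898 + 1702/9621 = 10942691/51202962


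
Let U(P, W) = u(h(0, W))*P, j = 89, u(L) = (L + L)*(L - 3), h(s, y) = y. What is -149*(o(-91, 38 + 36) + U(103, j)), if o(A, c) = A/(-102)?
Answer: -23963064911/102 ≈ -2.3493e+8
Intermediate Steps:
o(A, c) = -A/102 (o(A, c) = A*(-1/102) = -A/102)
u(L) = 2*L*(-3 + L) (u(L) = (2*L)*(-3 + L) = 2*L*(-3 + L))
U(P, W) = 2*P*W*(-3 + W) (U(P, W) = (2*W*(-3 + W))*P = 2*P*W*(-3 + W))
-149*(o(-91, 38 + 36) + U(103, j)) = -149*(-1/102*(-91) + 2*103*89*(-3 + 89)) = -149*(91/102 + 2*103*89*86) = -149*(91/102 + 1576724) = -149*160825939/102 = -23963064911/102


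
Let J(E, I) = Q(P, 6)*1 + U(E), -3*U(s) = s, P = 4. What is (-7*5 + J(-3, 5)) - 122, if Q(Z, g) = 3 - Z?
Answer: -157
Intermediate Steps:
U(s) = -s/3
J(E, I) = -1 - E/3 (J(E, I) = (3 - 1*4)*1 - E/3 = (3 - 4)*1 - E/3 = -1*1 - E/3 = -1 - E/3)
(-7*5 + J(-3, 5)) - 122 = (-7*5 + (-1 - 1/3*(-3))) - 122 = (-35 + (-1 + 1)) - 122 = (-35 + 0) - 122 = -35 - 122 = -157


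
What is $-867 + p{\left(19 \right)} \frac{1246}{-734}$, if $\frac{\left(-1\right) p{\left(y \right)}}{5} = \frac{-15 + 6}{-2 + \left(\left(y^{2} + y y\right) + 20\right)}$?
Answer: $- \frac{47097579}{54316} \approx -867.1$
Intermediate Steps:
$p{\left(y \right)} = \frac{45}{18 + 2 y^{2}}$ ($p{\left(y \right)} = - 5 \frac{-15 + 6}{-2 + \left(\left(y^{2} + y y\right) + 20\right)} = - 5 \left(- \frac{9}{-2 + \left(\left(y^{2} + y^{2}\right) + 20\right)}\right) = - 5 \left(- \frac{9}{-2 + \left(2 y^{2} + 20\right)}\right) = - 5 \left(- \frac{9}{-2 + \left(20 + 2 y^{2}\right)}\right) = - 5 \left(- \frac{9}{18 + 2 y^{2}}\right) = \frac{45}{18 + 2 y^{2}}$)
$-867 + p{\left(19 \right)} \frac{1246}{-734} = -867 + \frac{45}{2 \left(9 + 19^{2}\right)} \frac{1246}{-734} = -867 + \frac{45}{2 \left(9 + 361\right)} 1246 \left(- \frac{1}{734}\right) = -867 + \frac{45}{2 \cdot 370} \left(- \frac{623}{367}\right) = -867 + \frac{45}{2} \cdot \frac{1}{370} \left(- \frac{623}{367}\right) = -867 + \frac{9}{148} \left(- \frac{623}{367}\right) = -867 - \frac{5607}{54316} = - \frac{47097579}{54316}$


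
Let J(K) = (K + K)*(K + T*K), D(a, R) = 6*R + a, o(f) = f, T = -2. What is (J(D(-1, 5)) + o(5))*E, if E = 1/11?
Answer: -1677/11 ≈ -152.45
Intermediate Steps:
D(a, R) = a + 6*R
E = 1/11 ≈ 0.090909
J(K) = -2*K**2 (J(K) = (K + K)*(K - 2*K) = (2*K)*(-K) = -2*K**2)
(J(D(-1, 5)) + o(5))*E = (-2*(-1 + 6*5)**2 + 5)*(1/11) = (-2*(-1 + 30)**2 + 5)*(1/11) = (-2*29**2 + 5)*(1/11) = (-2*841 + 5)*(1/11) = (-1682 + 5)*(1/11) = -1677*1/11 = -1677/11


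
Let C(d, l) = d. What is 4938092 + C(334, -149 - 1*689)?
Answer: 4938426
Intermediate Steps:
4938092 + C(334, -149 - 1*689) = 4938092 + 334 = 4938426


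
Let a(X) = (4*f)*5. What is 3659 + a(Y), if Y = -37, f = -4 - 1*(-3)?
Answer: 3639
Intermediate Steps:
f = -1 (f = -4 + 3 = -1)
a(X) = -20 (a(X) = (4*(-1))*5 = -4*5 = -20)
3659 + a(Y) = 3659 - 20 = 3639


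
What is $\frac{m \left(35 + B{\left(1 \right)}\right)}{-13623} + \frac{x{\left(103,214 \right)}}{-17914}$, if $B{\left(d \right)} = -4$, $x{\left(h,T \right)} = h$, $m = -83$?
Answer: $\frac{44689553}{244042422} \approx 0.18312$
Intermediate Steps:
$\frac{m \left(35 + B{\left(1 \right)}\right)}{-13623} + \frac{x{\left(103,214 \right)}}{-17914} = \frac{\left(-83\right) \left(35 - 4\right)}{-13623} + \frac{103}{-17914} = \left(-83\right) 31 \left(- \frac{1}{13623}\right) + 103 \left(- \frac{1}{17914}\right) = \left(-2573\right) \left(- \frac{1}{13623}\right) - \frac{103}{17914} = \frac{2573}{13623} - \frac{103}{17914} = \frac{44689553}{244042422}$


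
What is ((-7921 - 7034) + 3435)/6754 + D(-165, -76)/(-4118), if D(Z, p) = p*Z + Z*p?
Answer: -54207420/6953243 ≈ -7.7960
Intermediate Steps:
D(Z, p) = 2*Z*p (D(Z, p) = Z*p + Z*p = 2*Z*p)
((-7921 - 7034) + 3435)/6754 + D(-165, -76)/(-4118) = ((-7921 - 7034) + 3435)/6754 + (2*(-165)*(-76))/(-4118) = (-14955 + 3435)*(1/6754) + 25080*(-1/4118) = -11520*1/6754 - 12540/2059 = -5760/3377 - 12540/2059 = -54207420/6953243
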